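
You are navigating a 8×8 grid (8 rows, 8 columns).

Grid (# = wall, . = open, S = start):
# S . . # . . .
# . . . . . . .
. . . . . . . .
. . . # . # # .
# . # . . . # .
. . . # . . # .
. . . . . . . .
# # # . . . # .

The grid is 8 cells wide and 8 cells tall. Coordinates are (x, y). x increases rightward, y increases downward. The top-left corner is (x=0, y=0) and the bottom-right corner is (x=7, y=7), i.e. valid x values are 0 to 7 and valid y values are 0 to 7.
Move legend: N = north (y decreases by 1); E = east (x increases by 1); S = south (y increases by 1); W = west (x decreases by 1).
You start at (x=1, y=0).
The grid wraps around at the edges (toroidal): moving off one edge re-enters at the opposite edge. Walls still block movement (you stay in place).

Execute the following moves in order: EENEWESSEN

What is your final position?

Answer: Final position: (x=5, y=6)

Derivation:
Start: (x=1, y=0)
  E (east): (x=1, y=0) -> (x=2, y=0)
  E (east): (x=2, y=0) -> (x=3, y=0)
  N (north): (x=3, y=0) -> (x=3, y=7)
  E (east): (x=3, y=7) -> (x=4, y=7)
  W (west): (x=4, y=7) -> (x=3, y=7)
  E (east): (x=3, y=7) -> (x=4, y=7)
  S (south): blocked, stay at (x=4, y=7)
  S (south): blocked, stay at (x=4, y=7)
  E (east): (x=4, y=7) -> (x=5, y=7)
  N (north): (x=5, y=7) -> (x=5, y=6)
Final: (x=5, y=6)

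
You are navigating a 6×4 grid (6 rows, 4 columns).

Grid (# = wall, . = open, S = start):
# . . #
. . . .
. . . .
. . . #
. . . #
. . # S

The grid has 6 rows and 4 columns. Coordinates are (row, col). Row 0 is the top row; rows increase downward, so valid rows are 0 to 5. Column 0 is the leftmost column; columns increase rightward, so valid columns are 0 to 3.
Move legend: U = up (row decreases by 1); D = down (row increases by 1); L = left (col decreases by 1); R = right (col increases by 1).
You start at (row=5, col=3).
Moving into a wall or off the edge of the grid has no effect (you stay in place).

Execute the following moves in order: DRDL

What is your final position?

Answer: Final position: (row=5, col=3)

Derivation:
Start: (row=5, col=3)
  D (down): blocked, stay at (row=5, col=3)
  R (right): blocked, stay at (row=5, col=3)
  D (down): blocked, stay at (row=5, col=3)
  L (left): blocked, stay at (row=5, col=3)
Final: (row=5, col=3)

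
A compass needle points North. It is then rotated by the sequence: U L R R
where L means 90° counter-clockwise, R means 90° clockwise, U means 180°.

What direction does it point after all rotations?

Answer: Final heading: West

Derivation:
Start: North
  U (U-turn (180°)) -> South
  L (left (90° counter-clockwise)) -> East
  R (right (90° clockwise)) -> South
  R (right (90° clockwise)) -> West
Final: West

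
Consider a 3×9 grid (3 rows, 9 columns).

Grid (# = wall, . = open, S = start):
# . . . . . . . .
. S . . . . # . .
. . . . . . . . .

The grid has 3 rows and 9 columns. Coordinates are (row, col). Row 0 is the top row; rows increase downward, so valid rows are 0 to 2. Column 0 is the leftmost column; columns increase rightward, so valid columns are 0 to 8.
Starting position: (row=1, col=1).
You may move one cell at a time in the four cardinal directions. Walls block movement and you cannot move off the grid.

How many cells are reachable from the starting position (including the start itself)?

BFS flood-fill from (row=1, col=1):
  Distance 0: (row=1, col=1)
  Distance 1: (row=0, col=1), (row=1, col=0), (row=1, col=2), (row=2, col=1)
  Distance 2: (row=0, col=2), (row=1, col=3), (row=2, col=0), (row=2, col=2)
  Distance 3: (row=0, col=3), (row=1, col=4), (row=2, col=3)
  Distance 4: (row=0, col=4), (row=1, col=5), (row=2, col=4)
  Distance 5: (row=0, col=5), (row=2, col=5)
  Distance 6: (row=0, col=6), (row=2, col=6)
  Distance 7: (row=0, col=7), (row=2, col=7)
  Distance 8: (row=0, col=8), (row=1, col=7), (row=2, col=8)
  Distance 9: (row=1, col=8)
Total reachable: 25 (grid has 25 open cells total)

Answer: Reachable cells: 25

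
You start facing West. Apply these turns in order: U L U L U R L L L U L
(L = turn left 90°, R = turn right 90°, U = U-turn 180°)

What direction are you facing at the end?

Answer: Final heading: South

Derivation:
Start: West
  U (U-turn (180°)) -> East
  L (left (90° counter-clockwise)) -> North
  U (U-turn (180°)) -> South
  L (left (90° counter-clockwise)) -> East
  U (U-turn (180°)) -> West
  R (right (90° clockwise)) -> North
  L (left (90° counter-clockwise)) -> West
  L (left (90° counter-clockwise)) -> South
  L (left (90° counter-clockwise)) -> East
  U (U-turn (180°)) -> West
  L (left (90° counter-clockwise)) -> South
Final: South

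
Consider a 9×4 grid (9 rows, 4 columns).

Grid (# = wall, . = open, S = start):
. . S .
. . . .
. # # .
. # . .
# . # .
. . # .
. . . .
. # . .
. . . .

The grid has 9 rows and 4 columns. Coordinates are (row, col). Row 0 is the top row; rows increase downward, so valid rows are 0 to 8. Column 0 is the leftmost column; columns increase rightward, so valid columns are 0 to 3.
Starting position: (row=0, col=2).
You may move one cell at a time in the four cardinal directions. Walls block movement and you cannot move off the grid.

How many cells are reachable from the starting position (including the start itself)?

Answer: Reachable cells: 29

Derivation:
BFS flood-fill from (row=0, col=2):
  Distance 0: (row=0, col=2)
  Distance 1: (row=0, col=1), (row=0, col=3), (row=1, col=2)
  Distance 2: (row=0, col=0), (row=1, col=1), (row=1, col=3)
  Distance 3: (row=1, col=0), (row=2, col=3)
  Distance 4: (row=2, col=0), (row=3, col=3)
  Distance 5: (row=3, col=0), (row=3, col=2), (row=4, col=3)
  Distance 6: (row=5, col=3)
  Distance 7: (row=6, col=3)
  Distance 8: (row=6, col=2), (row=7, col=3)
  Distance 9: (row=6, col=1), (row=7, col=2), (row=8, col=3)
  Distance 10: (row=5, col=1), (row=6, col=0), (row=8, col=2)
  Distance 11: (row=4, col=1), (row=5, col=0), (row=7, col=0), (row=8, col=1)
  Distance 12: (row=8, col=0)
Total reachable: 29 (grid has 29 open cells total)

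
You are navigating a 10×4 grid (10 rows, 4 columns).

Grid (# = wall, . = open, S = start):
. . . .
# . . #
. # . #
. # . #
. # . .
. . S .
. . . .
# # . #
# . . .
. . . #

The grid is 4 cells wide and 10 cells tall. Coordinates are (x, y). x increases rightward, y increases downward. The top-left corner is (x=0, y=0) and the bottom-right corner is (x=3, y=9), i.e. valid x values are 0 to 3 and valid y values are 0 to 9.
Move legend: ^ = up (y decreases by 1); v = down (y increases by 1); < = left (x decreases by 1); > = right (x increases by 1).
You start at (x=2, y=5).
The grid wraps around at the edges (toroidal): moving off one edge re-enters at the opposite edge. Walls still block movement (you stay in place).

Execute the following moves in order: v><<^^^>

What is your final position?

Start: (x=2, y=5)
  v (down): (x=2, y=5) -> (x=2, y=6)
  > (right): (x=2, y=6) -> (x=3, y=6)
  < (left): (x=3, y=6) -> (x=2, y=6)
  < (left): (x=2, y=6) -> (x=1, y=6)
  ^ (up): (x=1, y=6) -> (x=1, y=5)
  ^ (up): blocked, stay at (x=1, y=5)
  ^ (up): blocked, stay at (x=1, y=5)
  > (right): (x=1, y=5) -> (x=2, y=5)
Final: (x=2, y=5)

Answer: Final position: (x=2, y=5)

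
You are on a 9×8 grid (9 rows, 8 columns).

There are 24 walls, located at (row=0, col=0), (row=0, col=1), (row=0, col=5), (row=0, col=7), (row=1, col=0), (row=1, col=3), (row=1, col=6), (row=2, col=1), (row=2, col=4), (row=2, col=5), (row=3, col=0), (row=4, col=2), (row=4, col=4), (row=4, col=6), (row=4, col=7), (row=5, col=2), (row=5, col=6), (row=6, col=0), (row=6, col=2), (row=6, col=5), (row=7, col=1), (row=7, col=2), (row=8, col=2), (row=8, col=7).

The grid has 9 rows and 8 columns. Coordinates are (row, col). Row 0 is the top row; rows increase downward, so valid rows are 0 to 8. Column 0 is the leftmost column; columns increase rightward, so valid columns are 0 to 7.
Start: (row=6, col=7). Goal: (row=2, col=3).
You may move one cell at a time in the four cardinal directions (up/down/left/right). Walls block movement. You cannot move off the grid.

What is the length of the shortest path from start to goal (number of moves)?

BFS from (row=6, col=7) until reaching (row=2, col=3):
  Distance 0: (row=6, col=7)
  Distance 1: (row=5, col=7), (row=6, col=6), (row=7, col=7)
  Distance 2: (row=7, col=6)
  Distance 3: (row=7, col=5), (row=8, col=6)
  Distance 4: (row=7, col=4), (row=8, col=5)
  Distance 5: (row=6, col=4), (row=7, col=3), (row=8, col=4)
  Distance 6: (row=5, col=4), (row=6, col=3), (row=8, col=3)
  Distance 7: (row=5, col=3), (row=5, col=5)
  Distance 8: (row=4, col=3), (row=4, col=5)
  Distance 9: (row=3, col=3), (row=3, col=5)
  Distance 10: (row=2, col=3), (row=3, col=2), (row=3, col=4), (row=3, col=6)  <- goal reached here
One shortest path (10 moves): (row=6, col=7) -> (row=6, col=6) -> (row=7, col=6) -> (row=7, col=5) -> (row=7, col=4) -> (row=7, col=3) -> (row=6, col=3) -> (row=5, col=3) -> (row=4, col=3) -> (row=3, col=3) -> (row=2, col=3)

Answer: Shortest path length: 10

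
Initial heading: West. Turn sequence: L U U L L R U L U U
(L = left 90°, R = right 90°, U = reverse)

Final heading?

Answer: Final heading: South

Derivation:
Start: West
  L (left (90° counter-clockwise)) -> South
  U (U-turn (180°)) -> North
  U (U-turn (180°)) -> South
  L (left (90° counter-clockwise)) -> East
  L (left (90° counter-clockwise)) -> North
  R (right (90° clockwise)) -> East
  U (U-turn (180°)) -> West
  L (left (90° counter-clockwise)) -> South
  U (U-turn (180°)) -> North
  U (U-turn (180°)) -> South
Final: South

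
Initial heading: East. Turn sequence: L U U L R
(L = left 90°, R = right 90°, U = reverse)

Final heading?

Answer: Final heading: North

Derivation:
Start: East
  L (left (90° counter-clockwise)) -> North
  U (U-turn (180°)) -> South
  U (U-turn (180°)) -> North
  L (left (90° counter-clockwise)) -> West
  R (right (90° clockwise)) -> North
Final: North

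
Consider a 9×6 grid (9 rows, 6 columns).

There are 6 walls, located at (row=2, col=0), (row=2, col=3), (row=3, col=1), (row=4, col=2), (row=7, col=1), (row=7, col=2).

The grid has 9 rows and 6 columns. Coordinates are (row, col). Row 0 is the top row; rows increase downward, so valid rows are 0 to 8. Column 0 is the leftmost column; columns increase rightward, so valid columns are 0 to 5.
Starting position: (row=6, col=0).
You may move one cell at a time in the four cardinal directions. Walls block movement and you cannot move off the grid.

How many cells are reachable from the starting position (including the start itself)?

BFS flood-fill from (row=6, col=0):
  Distance 0: (row=6, col=0)
  Distance 1: (row=5, col=0), (row=6, col=1), (row=7, col=0)
  Distance 2: (row=4, col=0), (row=5, col=1), (row=6, col=2), (row=8, col=0)
  Distance 3: (row=3, col=0), (row=4, col=1), (row=5, col=2), (row=6, col=3), (row=8, col=1)
  Distance 4: (row=5, col=3), (row=6, col=4), (row=7, col=3), (row=8, col=2)
  Distance 5: (row=4, col=3), (row=5, col=4), (row=6, col=5), (row=7, col=4), (row=8, col=3)
  Distance 6: (row=3, col=3), (row=4, col=4), (row=5, col=5), (row=7, col=5), (row=8, col=4)
  Distance 7: (row=3, col=2), (row=3, col=4), (row=4, col=5), (row=8, col=5)
  Distance 8: (row=2, col=2), (row=2, col=4), (row=3, col=5)
  Distance 9: (row=1, col=2), (row=1, col=4), (row=2, col=1), (row=2, col=5)
  Distance 10: (row=0, col=2), (row=0, col=4), (row=1, col=1), (row=1, col=3), (row=1, col=5)
  Distance 11: (row=0, col=1), (row=0, col=3), (row=0, col=5), (row=1, col=0)
  Distance 12: (row=0, col=0)
Total reachable: 48 (grid has 48 open cells total)

Answer: Reachable cells: 48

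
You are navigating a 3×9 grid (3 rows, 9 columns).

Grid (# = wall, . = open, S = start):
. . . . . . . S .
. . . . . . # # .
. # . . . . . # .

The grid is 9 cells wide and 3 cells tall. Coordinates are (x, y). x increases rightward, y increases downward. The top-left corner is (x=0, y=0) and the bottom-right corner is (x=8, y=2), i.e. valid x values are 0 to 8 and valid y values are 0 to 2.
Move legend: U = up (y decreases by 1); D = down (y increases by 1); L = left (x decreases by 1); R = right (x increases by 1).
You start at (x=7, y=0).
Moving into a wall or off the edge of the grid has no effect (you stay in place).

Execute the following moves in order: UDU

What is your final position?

Answer: Final position: (x=7, y=0)

Derivation:
Start: (x=7, y=0)
  U (up): blocked, stay at (x=7, y=0)
  D (down): blocked, stay at (x=7, y=0)
  U (up): blocked, stay at (x=7, y=0)
Final: (x=7, y=0)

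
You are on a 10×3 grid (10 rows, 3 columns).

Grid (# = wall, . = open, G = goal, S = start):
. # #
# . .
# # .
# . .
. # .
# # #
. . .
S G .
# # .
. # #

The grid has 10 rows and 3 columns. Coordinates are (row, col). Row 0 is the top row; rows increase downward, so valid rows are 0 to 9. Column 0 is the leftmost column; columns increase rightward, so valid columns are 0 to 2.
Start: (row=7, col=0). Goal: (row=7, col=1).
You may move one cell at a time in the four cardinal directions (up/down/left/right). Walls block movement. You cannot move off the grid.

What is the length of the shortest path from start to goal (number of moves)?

Answer: Shortest path length: 1

Derivation:
BFS from (row=7, col=0) until reaching (row=7, col=1):
  Distance 0: (row=7, col=0)
  Distance 1: (row=6, col=0), (row=7, col=1)  <- goal reached here
One shortest path (1 moves): (row=7, col=0) -> (row=7, col=1)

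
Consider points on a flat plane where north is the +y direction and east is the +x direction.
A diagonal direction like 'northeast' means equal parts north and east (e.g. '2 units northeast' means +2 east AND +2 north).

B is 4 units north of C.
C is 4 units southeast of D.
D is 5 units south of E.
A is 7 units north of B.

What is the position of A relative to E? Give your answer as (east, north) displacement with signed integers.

Place E at the origin (east=0, north=0).
  D is 5 units south of E: delta (east=+0, north=-5); D at (east=0, north=-5).
  C is 4 units southeast of D: delta (east=+4, north=-4); C at (east=4, north=-9).
  B is 4 units north of C: delta (east=+0, north=+4); B at (east=4, north=-5).
  A is 7 units north of B: delta (east=+0, north=+7); A at (east=4, north=2).
Therefore A relative to E: (east=4, north=2).

Answer: A is at (east=4, north=2) relative to E.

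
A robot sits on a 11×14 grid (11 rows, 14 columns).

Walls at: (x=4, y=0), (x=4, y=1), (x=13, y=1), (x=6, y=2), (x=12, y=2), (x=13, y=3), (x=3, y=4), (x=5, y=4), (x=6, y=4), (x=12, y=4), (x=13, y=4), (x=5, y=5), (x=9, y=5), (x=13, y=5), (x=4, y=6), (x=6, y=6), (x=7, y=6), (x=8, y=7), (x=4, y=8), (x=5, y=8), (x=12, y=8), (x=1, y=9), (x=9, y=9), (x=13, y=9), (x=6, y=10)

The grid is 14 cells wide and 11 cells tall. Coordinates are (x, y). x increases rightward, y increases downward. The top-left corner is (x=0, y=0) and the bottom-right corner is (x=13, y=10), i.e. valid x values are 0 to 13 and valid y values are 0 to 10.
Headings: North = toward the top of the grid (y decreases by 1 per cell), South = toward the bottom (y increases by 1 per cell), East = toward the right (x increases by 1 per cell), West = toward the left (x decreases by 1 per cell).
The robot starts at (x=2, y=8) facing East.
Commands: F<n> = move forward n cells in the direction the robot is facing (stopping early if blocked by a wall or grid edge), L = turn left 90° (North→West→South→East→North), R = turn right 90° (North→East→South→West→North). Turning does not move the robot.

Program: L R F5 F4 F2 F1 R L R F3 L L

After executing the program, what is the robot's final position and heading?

Start: (x=2, y=8), facing East
  L: turn left, now facing North
  R: turn right, now facing East
  F5: move forward 1/5 (blocked), now at (x=3, y=8)
  F4: move forward 0/4 (blocked), now at (x=3, y=8)
  F2: move forward 0/2 (blocked), now at (x=3, y=8)
  F1: move forward 0/1 (blocked), now at (x=3, y=8)
  R: turn right, now facing South
  L: turn left, now facing East
  R: turn right, now facing South
  F3: move forward 2/3 (blocked), now at (x=3, y=10)
  L: turn left, now facing East
  L: turn left, now facing North
Final: (x=3, y=10), facing North

Answer: Final position: (x=3, y=10), facing North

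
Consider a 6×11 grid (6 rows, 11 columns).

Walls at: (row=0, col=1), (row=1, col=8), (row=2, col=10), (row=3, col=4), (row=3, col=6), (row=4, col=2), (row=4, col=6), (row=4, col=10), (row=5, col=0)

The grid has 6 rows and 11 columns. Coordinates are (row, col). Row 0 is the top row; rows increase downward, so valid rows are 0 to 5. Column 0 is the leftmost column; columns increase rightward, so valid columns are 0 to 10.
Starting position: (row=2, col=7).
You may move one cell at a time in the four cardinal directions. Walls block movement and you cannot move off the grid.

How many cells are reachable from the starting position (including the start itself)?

BFS flood-fill from (row=2, col=7):
  Distance 0: (row=2, col=7)
  Distance 1: (row=1, col=7), (row=2, col=6), (row=2, col=8), (row=3, col=7)
  Distance 2: (row=0, col=7), (row=1, col=6), (row=2, col=5), (row=2, col=9), (row=3, col=8), (row=4, col=7)
  Distance 3: (row=0, col=6), (row=0, col=8), (row=1, col=5), (row=1, col=9), (row=2, col=4), (row=3, col=5), (row=3, col=9), (row=4, col=8), (row=5, col=7)
  Distance 4: (row=0, col=5), (row=0, col=9), (row=1, col=4), (row=1, col=10), (row=2, col=3), (row=3, col=10), (row=4, col=5), (row=4, col=9), (row=5, col=6), (row=5, col=8)
  Distance 5: (row=0, col=4), (row=0, col=10), (row=1, col=3), (row=2, col=2), (row=3, col=3), (row=4, col=4), (row=5, col=5), (row=5, col=9)
  Distance 6: (row=0, col=3), (row=1, col=2), (row=2, col=1), (row=3, col=2), (row=4, col=3), (row=5, col=4), (row=5, col=10)
  Distance 7: (row=0, col=2), (row=1, col=1), (row=2, col=0), (row=3, col=1), (row=5, col=3)
  Distance 8: (row=1, col=0), (row=3, col=0), (row=4, col=1), (row=5, col=2)
  Distance 9: (row=0, col=0), (row=4, col=0), (row=5, col=1)
Total reachable: 57 (grid has 57 open cells total)

Answer: Reachable cells: 57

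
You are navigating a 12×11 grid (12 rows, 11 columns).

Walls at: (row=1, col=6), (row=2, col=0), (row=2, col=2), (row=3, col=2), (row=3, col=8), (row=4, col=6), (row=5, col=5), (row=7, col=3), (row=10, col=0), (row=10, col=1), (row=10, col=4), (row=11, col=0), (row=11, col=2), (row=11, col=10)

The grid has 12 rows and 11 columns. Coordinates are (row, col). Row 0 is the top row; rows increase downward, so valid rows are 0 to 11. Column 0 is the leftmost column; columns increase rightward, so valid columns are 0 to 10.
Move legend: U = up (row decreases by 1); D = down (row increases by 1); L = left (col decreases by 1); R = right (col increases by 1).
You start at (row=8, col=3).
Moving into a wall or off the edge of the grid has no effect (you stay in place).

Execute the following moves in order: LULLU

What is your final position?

Start: (row=8, col=3)
  L (left): (row=8, col=3) -> (row=8, col=2)
  U (up): (row=8, col=2) -> (row=7, col=2)
  L (left): (row=7, col=2) -> (row=7, col=1)
  L (left): (row=7, col=1) -> (row=7, col=0)
  U (up): (row=7, col=0) -> (row=6, col=0)
Final: (row=6, col=0)

Answer: Final position: (row=6, col=0)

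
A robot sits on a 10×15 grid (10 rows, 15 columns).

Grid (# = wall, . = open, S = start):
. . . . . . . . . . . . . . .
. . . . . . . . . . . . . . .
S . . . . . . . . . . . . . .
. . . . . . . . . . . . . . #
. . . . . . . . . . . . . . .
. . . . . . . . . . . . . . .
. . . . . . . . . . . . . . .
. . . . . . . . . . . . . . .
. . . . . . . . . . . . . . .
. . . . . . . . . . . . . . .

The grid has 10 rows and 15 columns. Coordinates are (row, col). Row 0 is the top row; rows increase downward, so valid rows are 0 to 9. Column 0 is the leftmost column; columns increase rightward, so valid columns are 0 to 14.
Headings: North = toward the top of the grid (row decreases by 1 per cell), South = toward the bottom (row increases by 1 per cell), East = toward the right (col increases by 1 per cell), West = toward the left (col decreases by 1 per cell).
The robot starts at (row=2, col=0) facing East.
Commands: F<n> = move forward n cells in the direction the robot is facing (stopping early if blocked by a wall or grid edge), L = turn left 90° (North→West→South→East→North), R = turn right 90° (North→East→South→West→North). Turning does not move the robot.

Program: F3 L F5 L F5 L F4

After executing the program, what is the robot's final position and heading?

Start: (row=2, col=0), facing East
  F3: move forward 3, now at (row=2, col=3)
  L: turn left, now facing North
  F5: move forward 2/5 (blocked), now at (row=0, col=3)
  L: turn left, now facing West
  F5: move forward 3/5 (blocked), now at (row=0, col=0)
  L: turn left, now facing South
  F4: move forward 4, now at (row=4, col=0)
Final: (row=4, col=0), facing South

Answer: Final position: (row=4, col=0), facing South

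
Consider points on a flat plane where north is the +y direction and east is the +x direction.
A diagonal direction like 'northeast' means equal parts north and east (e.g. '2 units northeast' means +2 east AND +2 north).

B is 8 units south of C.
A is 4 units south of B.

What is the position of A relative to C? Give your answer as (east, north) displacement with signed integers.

Place C at the origin (east=0, north=0).
  B is 8 units south of C: delta (east=+0, north=-8); B at (east=0, north=-8).
  A is 4 units south of B: delta (east=+0, north=-4); A at (east=0, north=-12).
Therefore A relative to C: (east=0, north=-12).

Answer: A is at (east=0, north=-12) relative to C.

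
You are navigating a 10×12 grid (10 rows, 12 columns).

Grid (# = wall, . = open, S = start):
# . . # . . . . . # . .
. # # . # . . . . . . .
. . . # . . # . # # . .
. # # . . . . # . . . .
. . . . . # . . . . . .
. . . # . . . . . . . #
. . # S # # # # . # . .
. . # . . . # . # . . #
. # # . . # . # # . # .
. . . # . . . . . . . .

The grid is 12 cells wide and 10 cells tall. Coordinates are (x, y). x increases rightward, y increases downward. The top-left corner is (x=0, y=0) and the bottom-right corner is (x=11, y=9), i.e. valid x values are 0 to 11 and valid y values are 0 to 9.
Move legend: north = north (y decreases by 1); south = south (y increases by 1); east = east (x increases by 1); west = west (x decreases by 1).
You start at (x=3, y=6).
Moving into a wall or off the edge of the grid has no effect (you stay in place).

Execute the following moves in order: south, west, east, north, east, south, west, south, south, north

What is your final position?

Start: (x=3, y=6)
  south (south): (x=3, y=6) -> (x=3, y=7)
  west (west): blocked, stay at (x=3, y=7)
  east (east): (x=3, y=7) -> (x=4, y=7)
  north (north): blocked, stay at (x=4, y=7)
  east (east): (x=4, y=7) -> (x=5, y=7)
  south (south): blocked, stay at (x=5, y=7)
  west (west): (x=5, y=7) -> (x=4, y=7)
  south (south): (x=4, y=7) -> (x=4, y=8)
  south (south): (x=4, y=8) -> (x=4, y=9)
  north (north): (x=4, y=9) -> (x=4, y=8)
Final: (x=4, y=8)

Answer: Final position: (x=4, y=8)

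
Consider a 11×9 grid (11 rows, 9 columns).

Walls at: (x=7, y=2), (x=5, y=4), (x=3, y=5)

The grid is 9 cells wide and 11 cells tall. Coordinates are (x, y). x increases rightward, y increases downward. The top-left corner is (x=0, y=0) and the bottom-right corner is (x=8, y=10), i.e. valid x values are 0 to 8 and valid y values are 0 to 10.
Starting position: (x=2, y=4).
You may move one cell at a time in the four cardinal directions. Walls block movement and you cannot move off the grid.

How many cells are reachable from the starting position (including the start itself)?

Answer: Reachable cells: 96

Derivation:
BFS flood-fill from (x=2, y=4):
  Distance 0: (x=2, y=4)
  Distance 1: (x=2, y=3), (x=1, y=4), (x=3, y=4), (x=2, y=5)
  Distance 2: (x=2, y=2), (x=1, y=3), (x=3, y=3), (x=0, y=4), (x=4, y=4), (x=1, y=5), (x=2, y=6)
  Distance 3: (x=2, y=1), (x=1, y=2), (x=3, y=2), (x=0, y=3), (x=4, y=3), (x=0, y=5), (x=4, y=5), (x=1, y=6), (x=3, y=6), (x=2, y=7)
  Distance 4: (x=2, y=0), (x=1, y=1), (x=3, y=1), (x=0, y=2), (x=4, y=2), (x=5, y=3), (x=5, y=5), (x=0, y=6), (x=4, y=6), (x=1, y=7), (x=3, y=7), (x=2, y=8)
  Distance 5: (x=1, y=0), (x=3, y=0), (x=0, y=1), (x=4, y=1), (x=5, y=2), (x=6, y=3), (x=6, y=5), (x=5, y=6), (x=0, y=7), (x=4, y=7), (x=1, y=8), (x=3, y=8), (x=2, y=9)
  Distance 6: (x=0, y=0), (x=4, y=0), (x=5, y=1), (x=6, y=2), (x=7, y=3), (x=6, y=4), (x=7, y=5), (x=6, y=6), (x=5, y=7), (x=0, y=8), (x=4, y=8), (x=1, y=9), (x=3, y=9), (x=2, y=10)
  Distance 7: (x=5, y=0), (x=6, y=1), (x=8, y=3), (x=7, y=4), (x=8, y=5), (x=7, y=6), (x=6, y=7), (x=5, y=8), (x=0, y=9), (x=4, y=9), (x=1, y=10), (x=3, y=10)
  Distance 8: (x=6, y=0), (x=7, y=1), (x=8, y=2), (x=8, y=4), (x=8, y=6), (x=7, y=7), (x=6, y=8), (x=5, y=9), (x=0, y=10), (x=4, y=10)
  Distance 9: (x=7, y=0), (x=8, y=1), (x=8, y=7), (x=7, y=8), (x=6, y=9), (x=5, y=10)
  Distance 10: (x=8, y=0), (x=8, y=8), (x=7, y=9), (x=6, y=10)
  Distance 11: (x=8, y=9), (x=7, y=10)
  Distance 12: (x=8, y=10)
Total reachable: 96 (grid has 96 open cells total)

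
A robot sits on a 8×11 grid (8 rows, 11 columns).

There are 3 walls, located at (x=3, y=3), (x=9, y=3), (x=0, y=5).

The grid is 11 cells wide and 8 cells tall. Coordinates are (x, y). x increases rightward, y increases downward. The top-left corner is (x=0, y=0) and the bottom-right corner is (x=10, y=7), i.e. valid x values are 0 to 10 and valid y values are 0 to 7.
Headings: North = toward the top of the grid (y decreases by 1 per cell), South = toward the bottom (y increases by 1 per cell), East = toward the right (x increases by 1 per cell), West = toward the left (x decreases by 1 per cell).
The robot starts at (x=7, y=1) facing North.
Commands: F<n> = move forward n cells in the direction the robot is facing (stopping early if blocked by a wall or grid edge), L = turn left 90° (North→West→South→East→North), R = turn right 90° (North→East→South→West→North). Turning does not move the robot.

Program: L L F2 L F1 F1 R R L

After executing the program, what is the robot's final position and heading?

Answer: Final position: (x=8, y=3), facing South

Derivation:
Start: (x=7, y=1), facing North
  L: turn left, now facing West
  L: turn left, now facing South
  F2: move forward 2, now at (x=7, y=3)
  L: turn left, now facing East
  F1: move forward 1, now at (x=8, y=3)
  F1: move forward 0/1 (blocked), now at (x=8, y=3)
  R: turn right, now facing South
  R: turn right, now facing West
  L: turn left, now facing South
Final: (x=8, y=3), facing South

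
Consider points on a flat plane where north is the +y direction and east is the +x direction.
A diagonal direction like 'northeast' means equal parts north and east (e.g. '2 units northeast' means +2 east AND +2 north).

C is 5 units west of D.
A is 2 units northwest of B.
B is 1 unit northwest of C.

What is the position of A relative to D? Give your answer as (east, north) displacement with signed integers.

Answer: A is at (east=-8, north=3) relative to D.

Derivation:
Place D at the origin (east=0, north=0).
  C is 5 units west of D: delta (east=-5, north=+0); C at (east=-5, north=0).
  B is 1 unit northwest of C: delta (east=-1, north=+1); B at (east=-6, north=1).
  A is 2 units northwest of B: delta (east=-2, north=+2); A at (east=-8, north=3).
Therefore A relative to D: (east=-8, north=3).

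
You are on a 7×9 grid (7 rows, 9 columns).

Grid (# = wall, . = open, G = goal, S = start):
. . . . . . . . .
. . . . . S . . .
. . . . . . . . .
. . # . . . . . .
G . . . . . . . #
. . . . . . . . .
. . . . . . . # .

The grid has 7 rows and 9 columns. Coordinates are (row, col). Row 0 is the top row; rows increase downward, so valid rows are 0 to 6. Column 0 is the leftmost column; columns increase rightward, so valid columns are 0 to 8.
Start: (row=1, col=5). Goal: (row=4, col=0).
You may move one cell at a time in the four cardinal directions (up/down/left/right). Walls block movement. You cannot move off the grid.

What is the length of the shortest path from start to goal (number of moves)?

Answer: Shortest path length: 8

Derivation:
BFS from (row=1, col=5) until reaching (row=4, col=0):
  Distance 0: (row=1, col=5)
  Distance 1: (row=0, col=5), (row=1, col=4), (row=1, col=6), (row=2, col=5)
  Distance 2: (row=0, col=4), (row=0, col=6), (row=1, col=3), (row=1, col=7), (row=2, col=4), (row=2, col=6), (row=3, col=5)
  Distance 3: (row=0, col=3), (row=0, col=7), (row=1, col=2), (row=1, col=8), (row=2, col=3), (row=2, col=7), (row=3, col=4), (row=3, col=6), (row=4, col=5)
  Distance 4: (row=0, col=2), (row=0, col=8), (row=1, col=1), (row=2, col=2), (row=2, col=8), (row=3, col=3), (row=3, col=7), (row=4, col=4), (row=4, col=6), (row=5, col=5)
  Distance 5: (row=0, col=1), (row=1, col=0), (row=2, col=1), (row=3, col=8), (row=4, col=3), (row=4, col=7), (row=5, col=4), (row=5, col=6), (row=6, col=5)
  Distance 6: (row=0, col=0), (row=2, col=0), (row=3, col=1), (row=4, col=2), (row=5, col=3), (row=5, col=7), (row=6, col=4), (row=6, col=6)
  Distance 7: (row=3, col=0), (row=4, col=1), (row=5, col=2), (row=5, col=8), (row=6, col=3)
  Distance 8: (row=4, col=0), (row=5, col=1), (row=6, col=2), (row=6, col=8)  <- goal reached here
One shortest path (8 moves): (row=1, col=5) -> (row=1, col=4) -> (row=1, col=3) -> (row=1, col=2) -> (row=1, col=1) -> (row=1, col=0) -> (row=2, col=0) -> (row=3, col=0) -> (row=4, col=0)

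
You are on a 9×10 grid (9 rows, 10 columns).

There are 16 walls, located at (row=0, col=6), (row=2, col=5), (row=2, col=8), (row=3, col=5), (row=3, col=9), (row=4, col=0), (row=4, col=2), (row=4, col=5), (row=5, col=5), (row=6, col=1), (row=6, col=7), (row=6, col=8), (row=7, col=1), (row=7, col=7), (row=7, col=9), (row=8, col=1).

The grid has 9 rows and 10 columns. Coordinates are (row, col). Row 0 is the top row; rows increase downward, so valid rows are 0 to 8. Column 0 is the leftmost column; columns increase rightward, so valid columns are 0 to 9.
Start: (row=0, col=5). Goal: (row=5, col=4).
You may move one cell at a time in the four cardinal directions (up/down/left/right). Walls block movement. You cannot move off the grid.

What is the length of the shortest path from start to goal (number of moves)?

Answer: Shortest path length: 6

Derivation:
BFS from (row=0, col=5) until reaching (row=5, col=4):
  Distance 0: (row=0, col=5)
  Distance 1: (row=0, col=4), (row=1, col=5)
  Distance 2: (row=0, col=3), (row=1, col=4), (row=1, col=6)
  Distance 3: (row=0, col=2), (row=1, col=3), (row=1, col=7), (row=2, col=4), (row=2, col=6)
  Distance 4: (row=0, col=1), (row=0, col=7), (row=1, col=2), (row=1, col=8), (row=2, col=3), (row=2, col=7), (row=3, col=4), (row=3, col=6)
  Distance 5: (row=0, col=0), (row=0, col=8), (row=1, col=1), (row=1, col=9), (row=2, col=2), (row=3, col=3), (row=3, col=7), (row=4, col=4), (row=4, col=6)
  Distance 6: (row=0, col=9), (row=1, col=0), (row=2, col=1), (row=2, col=9), (row=3, col=2), (row=3, col=8), (row=4, col=3), (row=4, col=7), (row=5, col=4), (row=5, col=6)  <- goal reached here
One shortest path (6 moves): (row=0, col=5) -> (row=0, col=4) -> (row=1, col=4) -> (row=2, col=4) -> (row=3, col=4) -> (row=4, col=4) -> (row=5, col=4)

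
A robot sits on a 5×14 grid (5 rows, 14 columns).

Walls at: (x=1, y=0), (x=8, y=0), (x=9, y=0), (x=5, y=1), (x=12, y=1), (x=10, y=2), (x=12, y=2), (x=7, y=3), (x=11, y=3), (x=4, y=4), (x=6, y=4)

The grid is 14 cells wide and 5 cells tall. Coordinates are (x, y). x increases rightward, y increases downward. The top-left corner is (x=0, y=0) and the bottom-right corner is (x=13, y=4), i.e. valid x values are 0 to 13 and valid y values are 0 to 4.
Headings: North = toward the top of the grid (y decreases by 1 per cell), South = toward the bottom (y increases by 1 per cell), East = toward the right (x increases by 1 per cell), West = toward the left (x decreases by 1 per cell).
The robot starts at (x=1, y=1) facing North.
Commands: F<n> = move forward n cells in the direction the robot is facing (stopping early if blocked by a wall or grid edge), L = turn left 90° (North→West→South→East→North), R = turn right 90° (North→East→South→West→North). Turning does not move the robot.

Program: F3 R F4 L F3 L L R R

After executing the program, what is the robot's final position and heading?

Answer: Final position: (x=4, y=0), facing North

Derivation:
Start: (x=1, y=1), facing North
  F3: move forward 0/3 (blocked), now at (x=1, y=1)
  R: turn right, now facing East
  F4: move forward 3/4 (blocked), now at (x=4, y=1)
  L: turn left, now facing North
  F3: move forward 1/3 (blocked), now at (x=4, y=0)
  L: turn left, now facing West
  L: turn left, now facing South
  R: turn right, now facing West
  R: turn right, now facing North
Final: (x=4, y=0), facing North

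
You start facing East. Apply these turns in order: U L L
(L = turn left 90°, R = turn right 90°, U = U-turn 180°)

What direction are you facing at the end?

Answer: Final heading: East

Derivation:
Start: East
  U (U-turn (180°)) -> West
  L (left (90° counter-clockwise)) -> South
  L (left (90° counter-clockwise)) -> East
Final: East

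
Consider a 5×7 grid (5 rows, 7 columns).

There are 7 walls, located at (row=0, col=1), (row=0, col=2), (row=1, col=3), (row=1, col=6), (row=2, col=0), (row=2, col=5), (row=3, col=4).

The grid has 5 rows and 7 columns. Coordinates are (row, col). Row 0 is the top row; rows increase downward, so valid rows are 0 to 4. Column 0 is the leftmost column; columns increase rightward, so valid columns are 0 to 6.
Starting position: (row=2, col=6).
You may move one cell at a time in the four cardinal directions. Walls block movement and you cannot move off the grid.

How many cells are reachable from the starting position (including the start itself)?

BFS flood-fill from (row=2, col=6):
  Distance 0: (row=2, col=6)
  Distance 1: (row=3, col=6)
  Distance 2: (row=3, col=5), (row=4, col=6)
  Distance 3: (row=4, col=5)
  Distance 4: (row=4, col=4)
  Distance 5: (row=4, col=3)
  Distance 6: (row=3, col=3), (row=4, col=2)
  Distance 7: (row=2, col=3), (row=3, col=2), (row=4, col=1)
  Distance 8: (row=2, col=2), (row=2, col=4), (row=3, col=1), (row=4, col=0)
  Distance 9: (row=1, col=2), (row=1, col=4), (row=2, col=1), (row=3, col=0)
  Distance 10: (row=0, col=4), (row=1, col=1), (row=1, col=5)
  Distance 11: (row=0, col=3), (row=0, col=5), (row=1, col=0)
  Distance 12: (row=0, col=0), (row=0, col=6)
Total reachable: 28 (grid has 28 open cells total)

Answer: Reachable cells: 28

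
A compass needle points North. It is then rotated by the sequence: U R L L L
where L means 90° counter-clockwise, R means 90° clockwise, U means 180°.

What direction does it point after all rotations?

Start: North
  U (U-turn (180°)) -> South
  R (right (90° clockwise)) -> West
  L (left (90° counter-clockwise)) -> South
  L (left (90° counter-clockwise)) -> East
  L (left (90° counter-clockwise)) -> North
Final: North

Answer: Final heading: North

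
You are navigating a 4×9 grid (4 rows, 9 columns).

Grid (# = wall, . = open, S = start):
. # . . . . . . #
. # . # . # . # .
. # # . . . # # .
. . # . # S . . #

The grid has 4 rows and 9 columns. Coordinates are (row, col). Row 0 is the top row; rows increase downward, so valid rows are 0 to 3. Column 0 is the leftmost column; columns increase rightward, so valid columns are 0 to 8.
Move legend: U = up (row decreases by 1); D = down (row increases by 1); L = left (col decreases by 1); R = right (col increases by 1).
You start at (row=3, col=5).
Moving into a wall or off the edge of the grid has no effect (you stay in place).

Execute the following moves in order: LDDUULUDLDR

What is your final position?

Start: (row=3, col=5)
  L (left): blocked, stay at (row=3, col=5)
  D (down): blocked, stay at (row=3, col=5)
  D (down): blocked, stay at (row=3, col=5)
  U (up): (row=3, col=5) -> (row=2, col=5)
  U (up): blocked, stay at (row=2, col=5)
  L (left): (row=2, col=5) -> (row=2, col=4)
  U (up): (row=2, col=4) -> (row=1, col=4)
  D (down): (row=1, col=4) -> (row=2, col=4)
  L (left): (row=2, col=4) -> (row=2, col=3)
  D (down): (row=2, col=3) -> (row=3, col=3)
  R (right): blocked, stay at (row=3, col=3)
Final: (row=3, col=3)

Answer: Final position: (row=3, col=3)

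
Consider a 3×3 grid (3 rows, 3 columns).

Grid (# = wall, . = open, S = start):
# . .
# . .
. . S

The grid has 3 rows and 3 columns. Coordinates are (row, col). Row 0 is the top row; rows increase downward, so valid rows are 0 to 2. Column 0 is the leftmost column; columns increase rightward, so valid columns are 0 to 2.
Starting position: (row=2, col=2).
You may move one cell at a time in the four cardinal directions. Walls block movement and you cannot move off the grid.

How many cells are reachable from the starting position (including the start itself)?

Answer: Reachable cells: 7

Derivation:
BFS flood-fill from (row=2, col=2):
  Distance 0: (row=2, col=2)
  Distance 1: (row=1, col=2), (row=2, col=1)
  Distance 2: (row=0, col=2), (row=1, col=1), (row=2, col=0)
  Distance 3: (row=0, col=1)
Total reachable: 7 (grid has 7 open cells total)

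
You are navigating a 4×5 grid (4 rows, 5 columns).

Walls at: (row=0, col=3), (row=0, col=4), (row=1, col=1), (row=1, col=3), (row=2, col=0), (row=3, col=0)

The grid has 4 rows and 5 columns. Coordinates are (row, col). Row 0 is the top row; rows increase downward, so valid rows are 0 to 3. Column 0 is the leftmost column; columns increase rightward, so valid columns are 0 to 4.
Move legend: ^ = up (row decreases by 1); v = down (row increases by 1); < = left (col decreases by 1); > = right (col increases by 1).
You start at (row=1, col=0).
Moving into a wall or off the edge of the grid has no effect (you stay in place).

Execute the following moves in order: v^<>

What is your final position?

Answer: Final position: (row=0, col=1)

Derivation:
Start: (row=1, col=0)
  v (down): blocked, stay at (row=1, col=0)
  ^ (up): (row=1, col=0) -> (row=0, col=0)
  < (left): blocked, stay at (row=0, col=0)
  > (right): (row=0, col=0) -> (row=0, col=1)
Final: (row=0, col=1)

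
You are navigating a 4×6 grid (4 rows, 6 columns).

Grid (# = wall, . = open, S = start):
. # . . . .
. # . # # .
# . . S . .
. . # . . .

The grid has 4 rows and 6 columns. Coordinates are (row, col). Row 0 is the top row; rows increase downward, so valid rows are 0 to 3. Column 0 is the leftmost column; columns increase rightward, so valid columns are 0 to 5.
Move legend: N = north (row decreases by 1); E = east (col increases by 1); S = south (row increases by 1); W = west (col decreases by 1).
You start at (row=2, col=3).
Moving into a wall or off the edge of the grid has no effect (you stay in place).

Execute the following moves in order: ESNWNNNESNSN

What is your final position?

Answer: Final position: (row=2, col=4)

Derivation:
Start: (row=2, col=3)
  E (east): (row=2, col=3) -> (row=2, col=4)
  S (south): (row=2, col=4) -> (row=3, col=4)
  N (north): (row=3, col=4) -> (row=2, col=4)
  W (west): (row=2, col=4) -> (row=2, col=3)
  [×3]N (north): blocked, stay at (row=2, col=3)
  E (east): (row=2, col=3) -> (row=2, col=4)
  S (south): (row=2, col=4) -> (row=3, col=4)
  N (north): (row=3, col=4) -> (row=2, col=4)
  S (south): (row=2, col=4) -> (row=3, col=4)
  N (north): (row=3, col=4) -> (row=2, col=4)
Final: (row=2, col=4)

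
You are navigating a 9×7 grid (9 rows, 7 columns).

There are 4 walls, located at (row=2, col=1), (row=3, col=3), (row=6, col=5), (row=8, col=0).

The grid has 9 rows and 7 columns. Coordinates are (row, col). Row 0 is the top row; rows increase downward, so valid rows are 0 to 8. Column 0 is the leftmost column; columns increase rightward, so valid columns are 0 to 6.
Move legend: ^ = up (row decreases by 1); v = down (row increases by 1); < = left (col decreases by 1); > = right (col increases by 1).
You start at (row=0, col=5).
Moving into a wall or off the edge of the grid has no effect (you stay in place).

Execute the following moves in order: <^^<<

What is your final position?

Start: (row=0, col=5)
  < (left): (row=0, col=5) -> (row=0, col=4)
  ^ (up): blocked, stay at (row=0, col=4)
  ^ (up): blocked, stay at (row=0, col=4)
  < (left): (row=0, col=4) -> (row=0, col=3)
  < (left): (row=0, col=3) -> (row=0, col=2)
Final: (row=0, col=2)

Answer: Final position: (row=0, col=2)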